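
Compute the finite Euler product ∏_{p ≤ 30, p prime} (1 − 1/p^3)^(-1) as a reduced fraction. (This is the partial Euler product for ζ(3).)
∏ = 1089297728822056325/906313660797210624

The primes p ≤ 30 are [2, 3, 5, 7, 11, 13, 17, 19, 23, 29]. For each prime, (1 − 1/p^3)^(-1) = p^3 / (p^3 − 1). The product is (1 − 1/2^3)^(-1), (1 − 1/3^3)^(-1), (1 − 1/5^3)^(-1), (1 − 1/7^3)^(-1), (1 − 1/11^3)^(-1), (1 − 1/13^3)^(-1), (1 − 1/17^3)^(-1), (1 − 1/19^3)^(-1), (1 − 1/23^3)^(-1), (1 − 1/29^3)^(-1) = ∏ p^3 / (p^3 − 1) = 1089297728822056325/906313660797210624.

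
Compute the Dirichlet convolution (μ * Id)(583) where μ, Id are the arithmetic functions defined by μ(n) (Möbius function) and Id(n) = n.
(μ * Id)(583) = 520

Divisors of 583: [1, 11, 53, 583]. For each d | 583:
  d = 1: μ(1) · Id(583/1) = 1 · 583 = 583
  d = 11: μ(11) · Id(583/11) = -1 · 53 = -53
  d = 53: μ(53) · Id(583/53) = -1 · 11 = -11
  d = 583: μ(583) · Id(583/583) = 1 · 1 = 1
Summing: (μ * Id)(583) = 583 + -53 + -11 + 1 = 520.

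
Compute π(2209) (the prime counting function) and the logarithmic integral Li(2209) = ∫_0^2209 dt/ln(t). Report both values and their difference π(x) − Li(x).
π(2209) = 329;  Li(2209) ≈ 342.12;  π(x) − Li(x) ≈ -13.12.

Direct count of primes ≤ 2209 gives π(2209) = 329. Numerical evaluation of the logarithmic integral gives Li(2209) ≈ 342.12. The difference π(x) − Li(x) ≈ -13.12 is typically negative for small/moderate x (Li(x) overestimates), though Littlewood's theorem shows this sign changes infinitely often.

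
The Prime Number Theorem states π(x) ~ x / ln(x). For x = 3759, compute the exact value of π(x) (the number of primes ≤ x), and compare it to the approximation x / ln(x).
π(3759) = 522;  x/ln(x) ≈ 456.64;  relative error ≈ 12.52%.

Directly count primes up to 3759: π(3759) = 522. The PNT approximation gives 3759/ln(3759) ≈ 3759/8.23191 ≈ 456.64. Relative error (π(x) − x/ln(x)) / π(x) ≈ 12.52%; the approximation is known to undercount slightly (Li(x) is a better estimate).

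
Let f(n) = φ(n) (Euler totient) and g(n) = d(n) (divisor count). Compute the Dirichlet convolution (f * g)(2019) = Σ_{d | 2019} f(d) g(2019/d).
(φ * d)(2019) = 2696

Divisors of 2019: [1, 3, 673, 2019]. For each d | 2019:
  d = 1: φ(1) · d(2019/1) = 1 · 4 = 4
  d = 3: φ(3) · d(2019/3) = 2 · 2 = 4
  d = 673: φ(673) · d(2019/673) = 672 · 2 = 1344
  d = 2019: φ(2019) · d(2019/2019) = 1344 · 1 = 1344
Summing: (φ * d)(2019) = 4 + 4 + 1344 + 1344 = 2696.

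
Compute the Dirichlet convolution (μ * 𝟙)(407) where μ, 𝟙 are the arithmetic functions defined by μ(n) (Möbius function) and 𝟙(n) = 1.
(μ * 𝟙)(407) = 0

Divisors of 407: [1, 11, 37, 407]. For each d | 407:
  d = 1: μ(1) · 𝟙(407/1) = 1 · 1 = 1
  d = 11: μ(11) · 𝟙(407/11) = -1 · 1 = -1
  d = 37: μ(37) · 𝟙(407/37) = -1 · 1 = -1
  d = 407: μ(407) · 𝟙(407/407) = 1 · 1 = 1
Summing: (μ * 𝟙)(407) = 1 + -1 + -1 + 1 = 0.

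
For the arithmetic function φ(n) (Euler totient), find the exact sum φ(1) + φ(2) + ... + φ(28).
Σ_{n ≤ 28} φ(n) = 242

Compute φ(n) for each 1 ≤ n ≤ 28: φ(1) = 1, φ(2) = 1, φ(3) = 2, φ(4) = 2, φ(5) = 4, φ(6) = 2, φ(7) = 6, φ(8) = 4, φ(9) = 6, φ(10) = 4, φ(11) = 10, φ(12) = 4, φ(13) = 12, φ(14) = 6, φ(15) = 8, φ(16) = 8, φ(17) = 16, φ(18) = 6, φ(19) = 18, φ(20) = 8, φ(21) = 12, φ(22) = 10, φ(23) = 22, φ(24) = 8, φ(25) = 20, φ(26) = 12, φ(27) = 18, φ(28) = 12. Summing all 28 values: 242. (Average order: Σ_{n ≤ x} φ(n) ~ (3/π²) x². For x = 28, (3/π²)·28² ≈ 238.31.)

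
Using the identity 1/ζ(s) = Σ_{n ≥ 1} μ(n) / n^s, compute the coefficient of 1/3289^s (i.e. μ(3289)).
μ(3289) = -1

Factor n = 3289 = 11 · 13 · 23. μ(n) = 0 if any exponent ≥ 2 (not squarefree); otherwise μ(n) = (−1)^{ω(n)} where ω(n) is the number of distinct prime factors. Applying: μ(3289) = -1.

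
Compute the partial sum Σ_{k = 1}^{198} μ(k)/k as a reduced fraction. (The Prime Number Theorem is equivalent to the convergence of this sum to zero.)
Σ μ(k)/k = -10619956756869560313065816620548852142822454316540788251493888218559666579195/412585138412243404033282153204433423786722919328407878608465087271542530344602

Values of μ(k) for 1 ≤ k ≤ 198: μ(1) = 1, μ(2) = -1, μ(3) = -1, μ(5) = -1, μ(6) = 1, μ(7) = -1, μ(10) = 1, μ(11) = -1, μ(13) = -1, μ(14) = 1, μ(15) = 1, μ(17) = -1, μ(19) = -1, μ(21) = 1, μ(22) = 1, μ(23) = -1, μ(26) = 1, μ(29) = -1, μ(30) = -1, μ(31) = -1, μ(33) = 1, μ(34) = 1, μ(35) = 1, μ(37) = -1, μ(38) = 1, μ(39) = 1, μ(41) = -1, μ(42) = -1, μ(43) = -1, μ(46) = 1, μ(47) = -1, μ(51) = 1, μ(53) = -1, μ(55) = 1, μ(57) = 1, μ(58) = 1, μ(59) = -1, μ(61) = -1, μ(62) = 1, μ(65) = 1, μ(66) = -1, μ(67) = -1, μ(69) = 1, μ(70) = -1, μ(71) = -1, μ(73) = -1, μ(74) = 1, μ(77) = 1, μ(78) = -1, μ(79) = -1, μ(82) = 1, μ(83) = -1, μ(85) = 1, μ(86) = 1, μ(87) = 1, μ(89) = -1, μ(91) = 1, μ(93) = 1, μ(94) = 1, μ(95) = 1, μ(97) = -1, μ(101) = -1, μ(102) = -1, μ(103) = -1, μ(105) = -1, μ(106) = 1, μ(107) = -1, μ(109) = -1, μ(110) = -1, μ(111) = 1, μ(113) = -1, μ(114) = -1, μ(115) = 1, μ(118) = 1, μ(119) = 1, μ(122) = 1, μ(123) = 1, μ(127) = -1, μ(129) = 1, μ(130) = -1, μ(131) = -1, μ(133) = 1, μ(134) = 1, μ(137) = -1, μ(138) = -1, μ(139) = -1, μ(141) = 1, μ(142) = 1, μ(143) = 1, μ(145) = 1, μ(146) = 1, μ(149) = -1, μ(151) = -1, μ(154) = -1, μ(155) = 1, μ(157) = -1, μ(158) = 1, μ(159) = 1, μ(161) = 1, μ(163) = -1, μ(165) = -1, μ(166) = 1, μ(167) = -1, μ(170) = -1, μ(173) = -1, μ(174) = -1, μ(177) = 1, μ(178) = 1, μ(179) = -1, μ(181) = -1, μ(182) = -1, μ(183) = 1, μ(185) = 1, μ(186) = -1, μ(187) = 1, μ(190) = -1, μ(191) = -1, μ(193) = -1, μ(194) = 1, μ(195) = -1, μ(197) = -1, with μ = 0 on non-squarefree integers. Summing μ(k)/k for k where μ(k) ≠ 0 gives -10619956756869560313065816620548852142822454316540788251493888218559666579195/412585138412243404033282153204433423786722919328407878608465087271542530344602 ≈ -0.0257. (PNT ⟺ this sum → 0 as n → ∞.)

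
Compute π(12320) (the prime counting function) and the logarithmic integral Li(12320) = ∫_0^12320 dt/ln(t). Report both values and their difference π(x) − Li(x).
π(12320) = 1471;  Li(12320) ≈ 1495.12;  π(x) − Li(x) ≈ -24.12.

Direct count of primes ≤ 12320 gives π(12320) = 1471. Numerical evaluation of the logarithmic integral gives Li(12320) ≈ 1495.12. The difference π(x) − Li(x) ≈ -24.12 is typically negative for small/moderate x (Li(x) overestimates), though Littlewood's theorem shows this sign changes infinitely often.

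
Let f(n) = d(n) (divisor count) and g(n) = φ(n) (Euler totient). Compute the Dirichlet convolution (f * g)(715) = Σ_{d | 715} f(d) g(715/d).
(d * φ)(715) = 1008

Divisors of 715: [1, 5, 11, 13, 55, 65, 143, 715]. For each d | 715:
  d = 1: d(1) · φ(715/1) = 1 · 480 = 480
  d = 5: d(5) · φ(715/5) = 2 · 120 = 240
  d = 11: d(11) · φ(715/11) = 2 · 48 = 96
  d = 13: d(13) · φ(715/13) = 2 · 40 = 80
  d = 55: d(55) · φ(715/55) = 4 · 12 = 48
  d = 65: d(65) · φ(715/65) = 4 · 10 = 40
  d = 143: d(143) · φ(715/143) = 4 · 4 = 16
  d = 715: d(715) · φ(715/715) = 8 · 1 = 8
Summing: (d * φ)(715) = 480 + 240 + 96 + 80 + 48 + 40 + 16 + 8 = 1008.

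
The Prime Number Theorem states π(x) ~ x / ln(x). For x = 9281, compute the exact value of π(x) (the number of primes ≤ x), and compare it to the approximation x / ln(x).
π(9281) = 1149;  x/ln(x) ≈ 1015.90;  relative error ≈ 11.58%.

Directly count primes up to 9281: π(9281) = 1149. The PNT approximation gives 9281/ln(9281) ≈ 9281/9.13572 ≈ 1015.90. Relative error (π(x) − x/ln(x)) / π(x) ≈ 11.58%; the approximation is known to undercount slightly (Li(x) is a better estimate).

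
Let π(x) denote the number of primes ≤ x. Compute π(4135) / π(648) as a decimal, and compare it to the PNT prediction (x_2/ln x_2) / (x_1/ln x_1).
π(4135)/π(648) = 569/118 ≈ 4.8220;  PNT prediction ≈ 4.9609.

π(648) = 118 and π(4135) = 569, so π(4135)/π(648) ≈ 4.8220. The PNT-predicted ratio is (4135/ln(4135)) / (648/ln(648)) ≈ 4.9609. The two agree to within a few percent, as expected.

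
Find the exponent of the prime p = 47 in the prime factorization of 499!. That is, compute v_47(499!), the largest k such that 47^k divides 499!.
v_47(499!) = 10

Legendre's formula: v_p(n!) = Σ_{k ≥ 1} ⌊n / p^k⌋. For p = 47, n = 499, the terms are:
  ⌊499/47^1⌋ = ⌊499/47⌋ = 10
(the next term ⌊499/47^2⌋ = 0, terminating the sum). Summing: v_47(499!) = 10 = 10.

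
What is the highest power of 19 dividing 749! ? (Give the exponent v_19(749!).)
v_19(749!) = 41

Legendre's formula: v_p(n!) = Σ_{k ≥ 1} ⌊n / p^k⌋. For p = 19, n = 749, the terms are:
  ⌊749/19^1⌋ = ⌊749/19⌋ = 39
  ⌊749/19^2⌋ = ⌊749/361⌋ = 2
(the next term ⌊749/19^3⌋ = 0, terminating the sum). Summing: v_19(749!) = 39 + 2 = 41.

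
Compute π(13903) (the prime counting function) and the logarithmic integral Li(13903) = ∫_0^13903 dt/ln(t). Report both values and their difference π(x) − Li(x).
π(13903) = 1643;  Li(13903) ≈ 1662.09;  π(x) − Li(x) ≈ -19.09.

Direct count of primes ≤ 13903 gives π(13903) = 1643. Numerical evaluation of the logarithmic integral gives Li(13903) ≈ 1662.09. The difference π(x) − Li(x) ≈ -19.09 is typically negative for small/moderate x (Li(x) overestimates), though Littlewood's theorem shows this sign changes infinitely often.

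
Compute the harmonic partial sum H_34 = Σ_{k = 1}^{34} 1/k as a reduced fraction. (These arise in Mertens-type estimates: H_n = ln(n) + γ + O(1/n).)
H_34 = 54062195834749/13127595717600

Direct summation: H_34 = 1 + 1/2 + ... + 1/34. The least common denominator is lcm(1, ..., 34) = 144403552893600; over this denominator the numerator is 144403552893600 + 72201776446800 + 48134517631200 + 36100888223400 + 28880710578720 + 24067258815600 + 20629078984800 + 18050444111700 + 16044839210400 + 14440355289360 + 13127595717600 + 12033629407800 + 11107965607200 + 10314539492400 + 9626903526240 + 9025222055850 + 8494326640800 + 8022419605200 + 7600186994400 + 7220177644680 + 6876359661600 + 6563797858800 + 6278415343200 + 6016814703900 + 5776142115744 + 5553982803600 + 5348279736800 + 5157269746200 + 4979432858400 + 4813451763120 + 4658179125600 + 4512611027925 + 4375865239200 + 4247163320400 = 594684154182239, so H_34 = 594684154182239/144403552893600; reducing by gcd(594684154182239, 144403552893600) = 11 gives 54062195834749/13127595717600 ≈ 4.11821. (The PNT-adjacent estimate ln(34) + γ ≈ 4.10358 matches within O(1/n).)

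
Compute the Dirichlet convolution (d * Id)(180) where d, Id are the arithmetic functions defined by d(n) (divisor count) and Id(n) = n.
(d * Id)(180) = 1386

Divisors of 180: [1, 2, 3, 4, 5, 6, 9, 10, 12, 15, 18, 20, 30, 36, 45, 60, 90, 180]. For each d | 180:
  d = 1: d(1) · Id(180/1) = 1 · 180 = 180
  d = 2: d(2) · Id(180/2) = 2 · 90 = 180
  d = 3: d(3) · Id(180/3) = 2 · 60 = 120
  d = 4: d(4) · Id(180/4) = 3 · 45 = 135
  d = 5: d(5) · Id(180/5) = 2 · 36 = 72
  d = 6: d(6) · Id(180/6) = 4 · 30 = 120
  d = 9: d(9) · Id(180/9) = 3 · 20 = 60
  d = 10: d(10) · Id(180/10) = 4 · 18 = 72
  d = 12: d(12) · Id(180/12) = 6 · 15 = 90
  d = 15: d(15) · Id(180/15) = 4 · 12 = 48
  d = 18: d(18) · Id(180/18) = 6 · 10 = 60
  d = 20: d(20) · Id(180/20) = 6 · 9 = 54
  d = 30: d(30) · Id(180/30) = 8 · 6 = 48
  d = 36: d(36) · Id(180/36) = 9 · 5 = 45
  d = 45: d(45) · Id(180/45) = 6 · 4 = 24
  d = 60: d(60) · Id(180/60) = 12 · 3 = 36
  d = 90: d(90) · Id(180/90) = 12 · 2 = 24
  d = 180: d(180) · Id(180/180) = 18 · 1 = 18
Summing: (d * Id)(180) = 180 + 180 + 120 + 135 + 72 + 120 + 60 + 72 + 90 + 48 + 60 + 54 + 48 + 45 + 24 + 36 + 24 + 18 = 1386.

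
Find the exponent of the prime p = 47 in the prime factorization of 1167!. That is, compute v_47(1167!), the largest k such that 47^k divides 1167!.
v_47(1167!) = 24

Legendre's formula: v_p(n!) = Σ_{k ≥ 1} ⌊n / p^k⌋. For p = 47, n = 1167, the terms are:
  ⌊1167/47^1⌋ = ⌊1167/47⌋ = 24
(the next term ⌊1167/47^2⌋ = 0, terminating the sum). Summing: v_47(1167!) = 24 = 24.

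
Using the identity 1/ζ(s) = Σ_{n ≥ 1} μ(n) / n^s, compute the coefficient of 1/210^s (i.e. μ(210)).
μ(210) = 1

Factor n = 210 = 2 · 3 · 5 · 7. μ(n) = 0 if any exponent ≥ 2 (not squarefree); otherwise μ(n) = (−1)^{ω(n)} where ω(n) is the number of distinct prime factors. Applying: μ(210) = 1.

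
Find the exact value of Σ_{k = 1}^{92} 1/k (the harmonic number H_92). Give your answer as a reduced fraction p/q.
H_92 = 3668893996878372053122809260004199377461/718766754945489455304472257065075294400

Direct summation: H_92 = 1 + 1/2 + ... + 1/92. The least common denominator is lcm(1, ..., 92) = 718766754945489455304472257065075294400; over this denominator the numerator is 718766754945489455304472257065075294400 + 359383377472744727652236128532537647200 + 239588918315163151768157419021691764800 + 179691688736372363826118064266268823600 + 143753350989097891060894451413015058880 + 119794459157581575884078709510845882400 + 102680964992212779329210322437867899200 + 89845844368186181913059032133134411800 + 79862972771721050589385806340563921600 + 71876675494548945530447225706507529440 + 65342432267771768664042932460461390400 + 59897229578790787942039354755422941200 + 55289750380422265792651712081928868800 + 51340482496106389664605161218933949600 + 47917783663032630353631483804338352960 + 44922922184093090956529516066567205900 + 42280397349734673841439544533239723200 + 39931486385860525294692903170281960800 + 37829829207657339752866960898161857600 + 35938337747274472765223612853253764720 + 34226988330737593109736774145955966400 + 32671216133885884332021466230230695200 + 31250728475890845882803141611525012800 + 29948614789395393971019677377711470600 + 28750670197819578212178890282603011776 + 27644875190211132896325856040964434400 + 26620990923907016863128602113521307200 + 25670241248053194832302580609466974800 + 24785060515361705355326629553968113600 + 23958891831516315176815741902169176480 + 23186024353080305009821685711776622400 + 22461461092046545478264758033283602950 + 21780810755923922888014310820153796800 + 21140198674867336920719772266619861600 + 20536192998442555865842064487573579840 + 19965743192930262647346451585140980400 + 19426128512040255548769520461218251200 + 18914914603828669876433480449080928800 + 18429916793474088597550570693976289600 + 17969168873637236382611806426626882360 + 17530896462085108665962737977196958400 + 17113494165368796554868387072977983200 + 16715505928964871053592378071280820800 + 16335608066942942166010733115115347600 + 15972594554344210117877161268112784320 + 15625364237945422941401570805762506400 + 15292909679691265006478133129044155200 + 14974307394697696985509838688855735300 + 14668709284601825618458617491123985600 + 14375335098909789106089445141301505888 + 14093465783244891280479848177746574400 + 13822437595105566448162928020482217200 + 13561636885763951986876835038963684800 + 13310495461953508431564301056760653600 + 13068486453554353732808586492092278080 + 12835120624026597416151290304733487400 + 12609943069219113250955653632720619200 + 12392530257680852677663314776984056800 + 12182487371957448394991055204492801600 + 11979445915758157588407870951084588240 + 11783061556483433693515938640411070400 + 11593012176540152504910842855888311200 + 11408996110245864369912258048651988800 + 11230730546023272739132379016641801475 + 11057950076084453158530342416385773760 + 10890405377961961444007155410076898400 + 10727862014111782914992123239777243200 + 10570099337433668460359886133309930800 + 10416909491963615294267713870508337600 + 10268096499221277932921032243786789920 + 10123475421767457116964397986832046400 + 9982871596465131323673225792570490200 + 9846119930760129524718798041987332800 + 9713064256020127774384760230609125600 + 9583556732606526070726296760867670592 + 9457457301914334938216740224540464400 + 9334633181110252666291847494351627200 + 9214958396737044298775285346988144800 + 9098313353740372851955345026140193600 + 8984584436818618191305903213313441180 + 8873663641302338954376200704507102400 + 8765448231042554332981368988598479200 + 8659840421029993437403280205603316800 + 8556747082684398277434193536488991600 + 8456079469946934768287908906647944640 + 8357752964482435526796189035640410400 + 8261686838453901785108876517989371200 + 8167804033471471083005366557557673800 + 8076030954443701744994070304101969600 + 7986297277172105058938580634056392160 + 7898535768631752256093101725989838400 + 7812682118972711470700785402881253200 = 3668893996878372053122809260004199377461, so H_92 = 3668893996878372053122809260004199377461/718766754945489455304472257065075294400 (already in lowest terms) ≈ 5.10443. (The PNT-adjacent estimate ln(92) + γ ≈ 5.09900 matches within O(1/n).)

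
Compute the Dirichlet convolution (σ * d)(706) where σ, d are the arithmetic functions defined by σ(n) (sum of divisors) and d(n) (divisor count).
(σ * d)(706) = 1780

Divisors of 706: [1, 2, 353, 706]. For each d | 706:
  d = 1: σ(1) · d(706/1) = 1 · 4 = 4
  d = 2: σ(2) · d(706/2) = 3 · 2 = 6
  d = 353: σ(353) · d(706/353) = 354 · 2 = 708
  d = 706: σ(706) · d(706/706) = 1062 · 1 = 1062
Summing: (σ * d)(706) = 4 + 6 + 708 + 1062 = 1780.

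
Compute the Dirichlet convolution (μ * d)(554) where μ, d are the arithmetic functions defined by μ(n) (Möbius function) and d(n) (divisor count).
(μ * d)(554) = 1

Divisors of 554: [1, 2, 277, 554]. For each d | 554:
  d = 1: μ(1) · d(554/1) = 1 · 4 = 4
  d = 2: μ(2) · d(554/2) = -1 · 2 = -2
  d = 277: μ(277) · d(554/277) = -1 · 2 = -2
  d = 554: μ(554) · d(554/554) = 1 · 1 = 1
Summing: (μ * d)(554) = 4 + -2 + -2 + 1 = 1.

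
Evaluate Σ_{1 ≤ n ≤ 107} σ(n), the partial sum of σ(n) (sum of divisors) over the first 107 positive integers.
Σ_{n ≤ 107} σ(n) = 9393

Compute σ(n) for each 1 ≤ n ≤ 107: σ(1) = 1, σ(2) = 3, σ(3) = 4, σ(4) = 7, σ(5) = 6, σ(6) = 12, σ(7) = 8, σ(8) = 15, σ(9) = 13, σ(10) = 18, σ(11) = 12, σ(12) = 28, σ(13) = 14, σ(14) = 24, σ(15) = 24, σ(16) = 31, σ(17) = 18, σ(18) = 39, σ(19) = 20, σ(20) = 42, σ(21) = 32, σ(22) = 36, σ(23) = 24, σ(24) = 60, σ(25) = 31, σ(26) = 42, σ(27) = 40, σ(28) = 56, σ(29) = 30, σ(30) = 72, σ(31) = 32, σ(32) = 63, σ(33) = 48, σ(34) = 54, σ(35) = 48, σ(36) = 91, σ(37) = 38, σ(38) = 60, σ(39) = 56, σ(40) = 90, σ(41) = 42, σ(42) = 96, σ(43) = 44, σ(44) = 84, σ(45) = 78, σ(46) = 72, σ(47) = 48, σ(48) = 124, σ(49) = 57, σ(50) = 93, σ(51) = 72, σ(52) = 98, σ(53) = 54, σ(54) = 120, σ(55) = 72, σ(56) = 120, σ(57) = 80, σ(58) = 90, σ(59) = 60, σ(60) = 168, σ(61) = 62, σ(62) = 96, σ(63) = 104, σ(64) = 127, σ(65) = 84, σ(66) = 144, σ(67) = 68, σ(68) = 126, σ(69) = 96, σ(70) = 144, σ(71) = 72, σ(72) = 195, σ(73) = 74, σ(74) = 114, σ(75) = 124, σ(76) = 140, σ(77) = 96, σ(78) = 168, σ(79) = 80, σ(80) = 186, σ(81) = 121, σ(82) = 126, σ(83) = 84, σ(84) = 224, σ(85) = 108, σ(86) = 132, σ(87) = 120, σ(88) = 180, σ(89) = 90, σ(90) = 234, σ(91) = 112, σ(92) = 168, σ(93) = 128, σ(94) = 144, σ(95) = 120, σ(96) = 252, σ(97) = 98, σ(98) = 171, σ(99) = 156, σ(100) = 217, σ(101) = 102, σ(102) = 216, σ(103) = 104, σ(104) = 210, σ(105) = 192, σ(106) = 162, σ(107) = 108. Summing all 107 values: 9393. (Average order: Σ_{n ≤ x} σ(n) ~ (π²/12) x². For x = 107, (π²/12)·107² ≈ 9416.43.)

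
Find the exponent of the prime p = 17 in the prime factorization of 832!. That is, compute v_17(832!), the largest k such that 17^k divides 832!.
v_17(832!) = 50

Legendre's formula: v_p(n!) = Σ_{k ≥ 1} ⌊n / p^k⌋. For p = 17, n = 832, the terms are:
  ⌊832/17^1⌋ = ⌊832/17⌋ = 48
  ⌊832/17^2⌋ = ⌊832/289⌋ = 2
(the next term ⌊832/17^3⌋ = 0, terminating the sum). Summing: v_17(832!) = 48 + 2 = 50.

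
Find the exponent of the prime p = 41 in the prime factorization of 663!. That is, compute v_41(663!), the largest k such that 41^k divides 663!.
v_41(663!) = 16

Legendre's formula: v_p(n!) = Σ_{k ≥ 1} ⌊n / p^k⌋. For p = 41, n = 663, the terms are:
  ⌊663/41^1⌋ = ⌊663/41⌋ = 16
(the next term ⌊663/41^2⌋ = 0, terminating the sum). Summing: v_41(663!) = 16 = 16.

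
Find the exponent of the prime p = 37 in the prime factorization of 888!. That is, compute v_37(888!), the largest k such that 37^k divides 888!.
v_37(888!) = 24

Legendre's formula: v_p(n!) = Σ_{k ≥ 1} ⌊n / p^k⌋. For p = 37, n = 888, the terms are:
  ⌊888/37^1⌋ = ⌊888/37⌋ = 24
(the next term ⌊888/37^2⌋ = 0, terminating the sum). Summing: v_37(888!) = 24 = 24.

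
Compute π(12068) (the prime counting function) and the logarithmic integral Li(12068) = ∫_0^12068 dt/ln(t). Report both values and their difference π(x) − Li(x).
π(12068) = 1444;  Li(12068) ≈ 1468.34;  π(x) − Li(x) ≈ -24.34.

Direct count of primes ≤ 12068 gives π(12068) = 1444. Numerical evaluation of the logarithmic integral gives Li(12068) ≈ 1468.34. The difference π(x) − Li(x) ≈ -24.34 is typically negative for small/moderate x (Li(x) overestimates), though Littlewood's theorem shows this sign changes infinitely often.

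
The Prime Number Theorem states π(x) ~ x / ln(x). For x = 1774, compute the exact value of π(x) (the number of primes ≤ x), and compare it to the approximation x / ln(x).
π(1774) = 274;  x/ln(x) ≈ 237.13;  relative error ≈ 13.45%.

Directly count primes up to 1774: π(1774) = 274. The PNT approximation gives 1774/ln(1774) ≈ 1774/7.48099 ≈ 237.13. Relative error (π(x) − x/ln(x)) / π(x) ≈ 13.45%; the approximation is known to undercount slightly (Li(x) is a better estimate).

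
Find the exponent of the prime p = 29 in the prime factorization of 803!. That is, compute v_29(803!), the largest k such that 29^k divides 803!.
v_29(803!) = 27

Legendre's formula: v_p(n!) = Σ_{k ≥ 1} ⌊n / p^k⌋. For p = 29, n = 803, the terms are:
  ⌊803/29^1⌋ = ⌊803/29⌋ = 27
(the next term ⌊803/29^2⌋ = 0, terminating the sum). Summing: v_29(803!) = 27 = 27.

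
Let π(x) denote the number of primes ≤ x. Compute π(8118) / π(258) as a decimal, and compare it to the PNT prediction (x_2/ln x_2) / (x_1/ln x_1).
π(8118)/π(258) = 1021/55 ≈ 18.5636;  PNT prediction ≈ 19.4099.

π(258) = 55 and π(8118) = 1021, so π(8118)/π(258) ≈ 18.5636. The PNT-predicted ratio is (8118/ln(8118)) / (258/ln(258)) ≈ 19.4099. The two agree to within a few percent, as expected.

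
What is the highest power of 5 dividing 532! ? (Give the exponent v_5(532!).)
v_5(532!) = 131

Legendre's formula: v_p(n!) = Σ_{k ≥ 1} ⌊n / p^k⌋. For p = 5, n = 532, the terms are:
  ⌊532/5^1⌋ = ⌊532/5⌋ = 106
  ⌊532/5^2⌋ = ⌊532/25⌋ = 21
  ⌊532/5^3⌋ = ⌊532/125⌋ = 4
(the next term ⌊532/5^4⌋ = 0, terminating the sum). Summing: v_5(532!) = 106 + 21 + 4 = 131.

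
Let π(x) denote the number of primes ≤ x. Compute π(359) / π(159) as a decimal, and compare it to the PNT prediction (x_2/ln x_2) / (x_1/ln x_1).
π(359)/π(159) = 72/37 ≈ 1.9459;  PNT prediction ≈ 1.9453.

π(159) = 37 and π(359) = 72, so π(359)/π(159) ≈ 1.9459. The PNT-predicted ratio is (359/ln(359)) / (159/ln(159)) ≈ 1.9453. The two agree to within a few percent, as expected.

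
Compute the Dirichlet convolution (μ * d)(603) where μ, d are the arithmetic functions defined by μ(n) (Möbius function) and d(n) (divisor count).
(μ * d)(603) = 1

Divisors of 603: [1, 3, 9, 67, 201, 603]. For each d | 603:
  d = 1: μ(1) · d(603/1) = 1 · 6 = 6
  d = 3: μ(3) · d(603/3) = -1 · 4 = -4
  d = 9: μ(9) · d(603/9) = 0 · 2 = 0
  d = 67: μ(67) · d(603/67) = -1 · 3 = -3
  d = 201: μ(201) · d(603/201) = 1 · 2 = 2
  d = 603: μ(603) · d(603/603) = 0 · 1 = 0
Summing: (μ * d)(603) = 6 + -4 + 0 + -3 + 2 + 0 = 1.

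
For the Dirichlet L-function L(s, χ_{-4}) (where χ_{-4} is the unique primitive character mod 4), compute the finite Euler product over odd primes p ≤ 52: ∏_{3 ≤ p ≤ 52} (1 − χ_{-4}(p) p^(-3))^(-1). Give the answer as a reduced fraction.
∏ = 5542372783760447569145696690995330585/5720007308274565543266215981884637184

The odd primes p ≤ 52 are [3, 5, 7, 11, 13, 17, 19, 23, 29, 31, 37, 41, 43, 47]. For each, χ(p) = 1 if p ≡ 1 mod 4, χ(p) = −1 if p ≡ 3 mod 4. Taking (1 − χ(p)/p^3)^(-1) = p^3/(p^3 − χ(p)): (1 − (-1)/3^3)^(-1) · (1 − (1)/5^3)^(-1) · (1 − (-1)/7^3)^(-1) · (1 − (-1)/11^3)^(-1) · (1 − (1)/13^3)^(-1) · (1 − (1)/17^3)^(-1) · (1 − (-1)/19^3)^(-1) · (1 − (-1)/23^3)^(-1) · (1 − (1)/29^3)^(-1) · (1 − (-1)/31^3)^(-1) · (1 − (1)/37^3)^(-1) · (1 − (1)/41^3)^(-1) · (1 − (-1)/43^3)^(-1) · (1 − (-1)/47^3)^(-1) = 5542372783760447569145696690995330585/5720007308274565543266215981884637184.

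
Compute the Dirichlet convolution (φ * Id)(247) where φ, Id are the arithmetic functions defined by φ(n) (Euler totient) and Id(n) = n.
(φ * Id)(247) = 925

Divisors of 247: [1, 13, 19, 247]. For each d | 247:
  d = 1: φ(1) · Id(247/1) = 1 · 247 = 247
  d = 13: φ(13) · Id(247/13) = 12 · 19 = 228
  d = 19: φ(19) · Id(247/19) = 18 · 13 = 234
  d = 247: φ(247) · Id(247/247) = 216 · 1 = 216
Summing: (φ * Id)(247) = 247 + 228 + 234 + 216 = 925.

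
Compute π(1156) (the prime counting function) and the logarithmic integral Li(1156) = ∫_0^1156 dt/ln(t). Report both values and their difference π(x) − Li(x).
π(1156) = 191;  Li(1156) ≈ 199.95;  π(x) − Li(x) ≈ -8.95.

Direct count of primes ≤ 1156 gives π(1156) = 191. Numerical evaluation of the logarithmic integral gives Li(1156) ≈ 199.95. The difference π(x) − Li(x) ≈ -8.95 is typically negative for small/moderate x (Li(x) overestimates), though Littlewood's theorem shows this sign changes infinitely often.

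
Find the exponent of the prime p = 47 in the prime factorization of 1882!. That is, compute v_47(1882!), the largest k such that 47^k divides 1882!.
v_47(1882!) = 40

Legendre's formula: v_p(n!) = Σ_{k ≥ 1} ⌊n / p^k⌋. For p = 47, n = 1882, the terms are:
  ⌊1882/47^1⌋ = ⌊1882/47⌋ = 40
(the next term ⌊1882/47^2⌋ = 0, terminating the sum). Summing: v_47(1882!) = 40 = 40.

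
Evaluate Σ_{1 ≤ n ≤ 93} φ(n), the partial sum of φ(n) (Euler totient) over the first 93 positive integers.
Σ_{n ≤ 93} φ(n) = 2656

Compute φ(n) for each 1 ≤ n ≤ 93: φ(1) = 1, φ(2) = 1, φ(3) = 2, φ(4) = 2, φ(5) = 4, φ(6) = 2, φ(7) = 6, φ(8) = 4, φ(9) = 6, φ(10) = 4, φ(11) = 10, φ(12) = 4, φ(13) = 12, φ(14) = 6, φ(15) = 8, φ(16) = 8, φ(17) = 16, φ(18) = 6, φ(19) = 18, φ(20) = 8, φ(21) = 12, φ(22) = 10, φ(23) = 22, φ(24) = 8, φ(25) = 20, φ(26) = 12, φ(27) = 18, φ(28) = 12, φ(29) = 28, φ(30) = 8, φ(31) = 30, φ(32) = 16, φ(33) = 20, φ(34) = 16, φ(35) = 24, φ(36) = 12, φ(37) = 36, φ(38) = 18, φ(39) = 24, φ(40) = 16, φ(41) = 40, φ(42) = 12, φ(43) = 42, φ(44) = 20, φ(45) = 24, φ(46) = 22, φ(47) = 46, φ(48) = 16, φ(49) = 42, φ(50) = 20, φ(51) = 32, φ(52) = 24, φ(53) = 52, φ(54) = 18, φ(55) = 40, φ(56) = 24, φ(57) = 36, φ(58) = 28, φ(59) = 58, φ(60) = 16, φ(61) = 60, φ(62) = 30, φ(63) = 36, φ(64) = 32, φ(65) = 48, φ(66) = 20, φ(67) = 66, φ(68) = 32, φ(69) = 44, φ(70) = 24, φ(71) = 70, φ(72) = 24, φ(73) = 72, φ(74) = 36, φ(75) = 40, φ(76) = 36, φ(77) = 60, φ(78) = 24, φ(79) = 78, φ(80) = 32, φ(81) = 54, φ(82) = 40, φ(83) = 82, φ(84) = 24, φ(85) = 64, φ(86) = 42, φ(87) = 56, φ(88) = 40, φ(89) = 88, φ(90) = 24, φ(91) = 72, φ(92) = 44, φ(93) = 60. Summing all 93 values: 2656. (Average order: Σ_{n ≤ x} φ(n) ~ (3/π²) x². For x = 93, (3/π²)·93² ≈ 2628.98.)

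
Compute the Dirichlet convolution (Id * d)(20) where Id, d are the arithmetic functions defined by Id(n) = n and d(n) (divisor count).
(Id * d)(20) = 77

Divisors of 20: [1, 2, 4, 5, 10, 20]. For each d | 20:
  d = 1: Id(1) · d(20/1) = 1 · 6 = 6
  d = 2: Id(2) · d(20/2) = 2 · 4 = 8
  d = 4: Id(4) · d(20/4) = 4 · 2 = 8
  d = 5: Id(5) · d(20/5) = 5 · 3 = 15
  d = 10: Id(10) · d(20/10) = 10 · 2 = 20
  d = 20: Id(20) · d(20/20) = 20 · 1 = 20
Summing: (Id * d)(20) = 6 + 8 + 8 + 15 + 20 + 20 = 77.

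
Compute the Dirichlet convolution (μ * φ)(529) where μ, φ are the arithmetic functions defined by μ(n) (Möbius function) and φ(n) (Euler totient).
(μ * φ)(529) = 484

Divisors of 529: [1, 23, 529]. For each d | 529:
  d = 1: μ(1) · φ(529/1) = 1 · 506 = 506
  d = 23: μ(23) · φ(529/23) = -1 · 22 = -22
  d = 529: μ(529) · φ(529/529) = 0 · 1 = 0
Summing: (μ * φ)(529) = 506 + -22 + 0 = 484.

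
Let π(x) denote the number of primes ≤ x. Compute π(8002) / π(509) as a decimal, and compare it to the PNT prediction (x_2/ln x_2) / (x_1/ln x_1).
π(8002)/π(509) = 1007/97 ≈ 10.3814;  PNT prediction ≈ 10.9019.

π(509) = 97 and π(8002) = 1007, so π(8002)/π(509) ≈ 10.3814. The PNT-predicted ratio is (8002/ln(8002)) / (509/ln(509)) ≈ 10.9019. The two agree to within a few percent, as expected.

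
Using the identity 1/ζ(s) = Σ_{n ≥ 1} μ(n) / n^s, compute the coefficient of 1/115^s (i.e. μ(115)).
μ(115) = 1

Factor n = 115 = 5 · 23. μ(n) = 0 if any exponent ≥ 2 (not squarefree); otherwise μ(n) = (−1)^{ω(n)} where ω(n) is the number of distinct prime factors. Applying: μ(115) = 1.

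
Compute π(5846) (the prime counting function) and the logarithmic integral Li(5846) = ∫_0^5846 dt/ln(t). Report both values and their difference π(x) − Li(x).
π(5846) = 767;  Li(5846) ≈ 782.69;  π(x) − Li(x) ≈ -15.69.

Direct count of primes ≤ 5846 gives π(5846) = 767. Numerical evaluation of the logarithmic integral gives Li(5846) ≈ 782.69. The difference π(x) − Li(x) ≈ -15.69 is typically negative for small/moderate x (Li(x) overestimates), though Littlewood's theorem shows this sign changes infinitely often.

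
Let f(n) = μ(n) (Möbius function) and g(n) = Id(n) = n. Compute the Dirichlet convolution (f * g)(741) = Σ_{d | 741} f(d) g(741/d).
(μ * Id)(741) = 432

Divisors of 741: [1, 3, 13, 19, 39, 57, 247, 741]. For each d | 741:
  d = 1: μ(1) · Id(741/1) = 1 · 741 = 741
  d = 3: μ(3) · Id(741/3) = -1 · 247 = -247
  d = 13: μ(13) · Id(741/13) = -1 · 57 = -57
  d = 19: μ(19) · Id(741/19) = -1 · 39 = -39
  d = 39: μ(39) · Id(741/39) = 1 · 19 = 19
  d = 57: μ(57) · Id(741/57) = 1 · 13 = 13
  d = 247: μ(247) · Id(741/247) = 1 · 3 = 3
  d = 741: μ(741) · Id(741/741) = -1 · 1 = -1
Summing: (μ * Id)(741) = 741 + -247 + -57 + -39 + 19 + 13 + 3 + -1 = 432.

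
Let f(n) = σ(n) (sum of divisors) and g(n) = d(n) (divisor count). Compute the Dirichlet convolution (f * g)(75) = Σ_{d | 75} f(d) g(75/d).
(σ * d)(75) = 276

Divisors of 75: [1, 3, 5, 15, 25, 75]. For each d | 75:
  d = 1: σ(1) · d(75/1) = 1 · 6 = 6
  d = 3: σ(3) · d(75/3) = 4 · 3 = 12
  d = 5: σ(5) · d(75/5) = 6 · 4 = 24
  d = 15: σ(15) · d(75/15) = 24 · 2 = 48
  d = 25: σ(25) · d(75/25) = 31 · 2 = 62
  d = 75: σ(75) · d(75/75) = 124 · 1 = 124
Summing: (σ * d)(75) = 6 + 12 + 24 + 48 + 62 + 124 = 276.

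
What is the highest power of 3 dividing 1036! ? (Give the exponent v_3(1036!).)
v_3(1036!) = 515

Legendre's formula: v_p(n!) = Σ_{k ≥ 1} ⌊n / p^k⌋. For p = 3, n = 1036, the terms are:
  ⌊1036/3^1⌋ = ⌊1036/3⌋ = 345
  ⌊1036/3^2⌋ = ⌊1036/9⌋ = 115
  ⌊1036/3^3⌋ = ⌊1036/27⌋ = 38
  ⌊1036/3^4⌋ = ⌊1036/81⌋ = 12
  ⌊1036/3^5⌋ = ⌊1036/243⌋ = 4
  ⌊1036/3^6⌋ = ⌊1036/729⌋ = 1
(the next term ⌊1036/3^7⌋ = 0, terminating the sum). Summing: v_3(1036!) = 345 + 115 + 38 + 12 + 4 + 1 = 515.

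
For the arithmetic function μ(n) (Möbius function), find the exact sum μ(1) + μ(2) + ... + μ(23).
Σ_{n ≤ 23} μ(n) = -2

Compute μ(n) for each 1 ≤ n ≤ 23: μ(1) = 1, μ(2) = -1, μ(3) = -1, μ(4) = 0, μ(5) = -1, μ(6) = 1, μ(7) = -1, μ(8) = 0, μ(9) = 0, μ(10) = 1, μ(11) = -1, μ(12) = 0, μ(13) = -1, μ(14) = 1, μ(15) = 1, μ(16) = 0, μ(17) = -1, μ(18) = 0, μ(19) = -1, μ(20) = 0, μ(21) = 1, μ(22) = 1, μ(23) = -1. Summing all 23 values: -2. (Mertens function M(x) = Σ_{n ≤ x} μ(n); on average M(x) should be small (PNT ⟺ M(x) = o(x)).)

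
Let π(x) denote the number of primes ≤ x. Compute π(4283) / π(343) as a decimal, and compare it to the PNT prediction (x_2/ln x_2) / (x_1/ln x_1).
π(4283)/π(343) = 588/68 ≈ 8.6471;  PNT prediction ≈ 8.7170.

π(343) = 68 and π(4283) = 588, so π(4283)/π(343) ≈ 8.6471. The PNT-predicted ratio is (4283/ln(4283)) / (343/ln(343)) ≈ 8.7170. The two agree to within a few percent, as expected.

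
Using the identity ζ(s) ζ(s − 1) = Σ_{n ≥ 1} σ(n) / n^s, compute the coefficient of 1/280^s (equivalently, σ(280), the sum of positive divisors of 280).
σ(280) = 720

In the product (Σ m^0/m^s)(Σ k / k^s) = Σ (Σ_{d | n} d) / n^s, the coefficient of 1/n^s is σ(n) = Σ_{d | n} d. For n = 280, divisors are [1, 2, 4, 5, 7, 8, 10, 14, 20, 28, 35, 40, 56, 70, 140, 280]; summing: σ(280) = 720.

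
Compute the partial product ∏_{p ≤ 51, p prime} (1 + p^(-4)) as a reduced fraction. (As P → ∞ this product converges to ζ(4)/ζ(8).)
∏ = 47811026860845170938198805915402199301066734558460286583378224128/44354583229145063659978971326989541656878007876738536067589135625

The primes p ≤ 51 are [2, 3, 5, 7, 11, 13, 17, 19, 23, 29, 31, 37, 41, 43, 47]. For each, (1 + 1/p^4) = (p^4 + 1)/p^4. Multiplying these fractions over p ∈ [2, 3, 5, 7, 11, 13, 17, 19, 23, 29, 31, 37, 41, 43, 47] gives 47811026860845170938198805915402199301066734558460286583378224128/44354583229145063659978971326989541656878007876738536067589135625. (In the limit P → ∞ this tends to ζ(4)/ζ(8).)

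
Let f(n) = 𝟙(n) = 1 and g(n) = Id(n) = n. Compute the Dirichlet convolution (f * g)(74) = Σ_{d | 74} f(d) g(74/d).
(𝟙 * Id)(74) = 114

Divisors of 74: [1, 2, 37, 74]. For each d | 74:
  d = 1: 𝟙(1) · Id(74/1) = 1 · 74 = 74
  d = 2: 𝟙(2) · Id(74/2) = 1 · 37 = 37
  d = 37: 𝟙(37) · Id(74/37) = 1 · 2 = 2
  d = 74: 𝟙(74) · Id(74/74) = 1 · 1 = 1
Summing: (𝟙 * Id)(74) = 74 + 37 + 2 + 1 = 114.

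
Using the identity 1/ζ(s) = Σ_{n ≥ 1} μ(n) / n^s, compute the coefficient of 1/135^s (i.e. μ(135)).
μ(135) = 0

Factor n = 135 = 3^3 · 5. μ(n) = 0 if any exponent ≥ 2 (not squarefree); otherwise μ(n) = (−1)^{ω(n)} where ω(n) is the number of distinct prime factors. Applying: μ(135) = 0.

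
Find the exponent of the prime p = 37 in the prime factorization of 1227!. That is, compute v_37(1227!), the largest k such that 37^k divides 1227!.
v_37(1227!) = 33

Legendre's formula: v_p(n!) = Σ_{k ≥ 1} ⌊n / p^k⌋. For p = 37, n = 1227, the terms are:
  ⌊1227/37^1⌋ = ⌊1227/37⌋ = 33
(the next term ⌊1227/37^2⌋ = 0, terminating the sum). Summing: v_37(1227!) = 33 = 33.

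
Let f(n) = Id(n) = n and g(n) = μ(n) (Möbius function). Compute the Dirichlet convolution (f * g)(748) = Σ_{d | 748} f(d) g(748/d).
(Id * μ)(748) = 320

Divisors of 748: [1, 2, 4, 11, 17, 22, 34, 44, 68, 187, 374, 748]. For each d | 748:
  d = 1: Id(1) · μ(748/1) = 1 · 0 = 0
  d = 2: Id(2) · μ(748/2) = 2 · -1 = -2
  d = 4: Id(4) · μ(748/4) = 4 · 1 = 4
  d = 11: Id(11) · μ(748/11) = 11 · 0 = 0
  d = 17: Id(17) · μ(748/17) = 17 · 0 = 0
  d = 22: Id(22) · μ(748/22) = 22 · 1 = 22
  d = 34: Id(34) · μ(748/34) = 34 · 1 = 34
  d = 44: Id(44) · μ(748/44) = 44 · -1 = -44
  d = 68: Id(68) · μ(748/68) = 68 · -1 = -68
  d = 187: Id(187) · μ(748/187) = 187 · 0 = 0
  d = 374: Id(374) · μ(748/374) = 374 · -1 = -374
  d = 748: Id(748) · μ(748/748) = 748 · 1 = 748
Summing: (Id * μ)(748) = 0 + -2 + 4 + 0 + 0 + 22 + 34 + -44 + -68 + 0 + -374 + 748 = 320.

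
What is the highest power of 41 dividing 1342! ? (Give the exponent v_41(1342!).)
v_41(1342!) = 32

Legendre's formula: v_p(n!) = Σ_{k ≥ 1} ⌊n / p^k⌋. For p = 41, n = 1342, the terms are:
  ⌊1342/41^1⌋ = ⌊1342/41⌋ = 32
(the next term ⌊1342/41^2⌋ = 0, terminating the sum). Summing: v_41(1342!) = 32 = 32.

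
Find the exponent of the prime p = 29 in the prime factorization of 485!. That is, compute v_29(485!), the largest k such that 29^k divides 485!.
v_29(485!) = 16

Legendre's formula: v_p(n!) = Σ_{k ≥ 1} ⌊n / p^k⌋. For p = 29, n = 485, the terms are:
  ⌊485/29^1⌋ = ⌊485/29⌋ = 16
(the next term ⌊485/29^2⌋ = 0, terminating the sum). Summing: v_29(485!) = 16 = 16.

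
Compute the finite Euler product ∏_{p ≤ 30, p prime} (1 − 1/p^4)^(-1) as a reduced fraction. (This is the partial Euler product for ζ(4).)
∏ = 626138917577216391721784411/578515538500128866304000000

The primes p ≤ 30 are [2, 3, 5, 7, 11, 13, 17, 19, 23, 29]. For each prime, (1 − 1/p^4)^(-1) = p^4 / (p^4 − 1). The product is (1 − 1/2^4)^(-1), (1 − 1/3^4)^(-1), (1 − 1/5^4)^(-1), (1 − 1/7^4)^(-1), (1 − 1/11^4)^(-1), (1 − 1/13^4)^(-1), (1 − 1/17^4)^(-1), (1 − 1/19^4)^(-1), (1 − 1/23^4)^(-1), (1 − 1/29^4)^(-1) = ∏ p^4 / (p^4 − 1) = 626138917577216391721784411/578515538500128866304000000.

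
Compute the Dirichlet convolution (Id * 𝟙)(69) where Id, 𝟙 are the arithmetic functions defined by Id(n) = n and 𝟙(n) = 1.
(Id * 𝟙)(69) = 96

Divisors of 69: [1, 3, 23, 69]. For each d | 69:
  d = 1: Id(1) · 𝟙(69/1) = 1 · 1 = 1
  d = 3: Id(3) · 𝟙(69/3) = 3 · 1 = 3
  d = 23: Id(23) · 𝟙(69/23) = 23 · 1 = 23
  d = 69: Id(69) · 𝟙(69/69) = 69 · 1 = 69
Summing: (Id * 𝟙)(69) = 1 + 3 + 23 + 69 = 96.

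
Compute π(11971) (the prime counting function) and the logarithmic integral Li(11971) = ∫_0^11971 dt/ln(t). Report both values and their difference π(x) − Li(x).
π(11971) = 1436;  Li(11971) ≈ 1458.01;  π(x) − Li(x) ≈ -22.01.

Direct count of primes ≤ 11971 gives π(11971) = 1436. Numerical evaluation of the logarithmic integral gives Li(11971) ≈ 1458.01. The difference π(x) − Li(x) ≈ -22.01 is typically negative for small/moderate x (Li(x) overestimates), though Littlewood's theorem shows this sign changes infinitely often.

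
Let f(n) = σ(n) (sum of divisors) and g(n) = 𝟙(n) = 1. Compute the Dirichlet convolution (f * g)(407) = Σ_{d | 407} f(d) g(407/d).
(σ * 𝟙)(407) = 507

Divisors of 407: [1, 11, 37, 407]. For each d | 407:
  d = 1: σ(1) · 𝟙(407/1) = 1 · 1 = 1
  d = 11: σ(11) · 𝟙(407/11) = 12 · 1 = 12
  d = 37: σ(37) · 𝟙(407/37) = 38 · 1 = 38
  d = 407: σ(407) · 𝟙(407/407) = 456 · 1 = 456
Summing: (σ * 𝟙)(407) = 1 + 12 + 38 + 456 = 507.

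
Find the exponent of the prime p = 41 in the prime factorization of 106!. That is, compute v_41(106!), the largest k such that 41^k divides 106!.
v_41(106!) = 2

Legendre's formula: v_p(n!) = Σ_{k ≥ 1} ⌊n / p^k⌋. For p = 41, n = 106, the terms are:
  ⌊106/41^1⌋ = ⌊106/41⌋ = 2
(the next term ⌊106/41^2⌋ = 0, terminating the sum). Summing: v_41(106!) = 2 = 2.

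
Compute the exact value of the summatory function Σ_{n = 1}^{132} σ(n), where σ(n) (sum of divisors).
Σ_{n ≤ 132} σ(n) = 14431

Compute σ(n) for each 1 ≤ n ≤ 132: σ(1) = 1, σ(2) = 3, σ(3) = 4, σ(4) = 7, σ(5) = 6, σ(6) = 12, σ(7) = 8, σ(8) = 15, σ(9) = 13, σ(10) = 18, σ(11) = 12, σ(12) = 28, σ(13) = 14, σ(14) = 24, σ(15) = 24, σ(16) = 31, σ(17) = 18, σ(18) = 39, σ(19) = 20, σ(20) = 42, σ(21) = 32, σ(22) = 36, σ(23) = 24, σ(24) = 60, σ(25) = 31, σ(26) = 42, σ(27) = 40, σ(28) = 56, σ(29) = 30, σ(30) = 72, σ(31) = 32, σ(32) = 63, σ(33) = 48, σ(34) = 54, σ(35) = 48, σ(36) = 91, σ(37) = 38, σ(38) = 60, σ(39) = 56, σ(40) = 90, σ(41) = 42, σ(42) = 96, σ(43) = 44, σ(44) = 84, σ(45) = 78, σ(46) = 72, σ(47) = 48, σ(48) = 124, σ(49) = 57, σ(50) = 93, σ(51) = 72, σ(52) = 98, σ(53) = 54, σ(54) = 120, σ(55) = 72, σ(56) = 120, σ(57) = 80, σ(58) = 90, σ(59) = 60, σ(60) = 168, σ(61) = 62, σ(62) = 96, σ(63) = 104, σ(64) = 127, σ(65) = 84, σ(66) = 144, σ(67) = 68, σ(68) = 126, σ(69) = 96, σ(70) = 144, σ(71) = 72, σ(72) = 195, σ(73) = 74, σ(74) = 114, σ(75) = 124, σ(76) = 140, σ(77) = 96, σ(78) = 168, σ(79) = 80, σ(80) = 186, σ(81) = 121, σ(82) = 126, σ(83) = 84, σ(84) = 224, σ(85) = 108, σ(86) = 132, σ(87) = 120, σ(88) = 180, σ(89) = 90, σ(90) = 234, σ(91) = 112, σ(92) = 168, σ(93) = 128, σ(94) = 144, σ(95) = 120, σ(96) = 252, σ(97) = 98, σ(98) = 171, σ(99) = 156, σ(100) = 217, σ(101) = 102, σ(102) = 216, σ(103) = 104, σ(104) = 210, σ(105) = 192, σ(106) = 162, σ(107) = 108, σ(108) = 280, σ(109) = 110, σ(110) = 216, σ(111) = 152, σ(112) = 248, σ(113) = 114, σ(114) = 240, σ(115) = 144, σ(116) = 210, σ(117) = 182, σ(118) = 180, σ(119) = 144, σ(120) = 360, σ(121) = 133, σ(122) = 186, σ(123) = 168, σ(124) = 224, σ(125) = 156, σ(126) = 312, σ(127) = 128, σ(128) = 255, σ(129) = 176, σ(130) = 252, σ(131) = 132, σ(132) = 336. Summing all 132 values: 14431. (Average order: Σ_{n ≤ x} σ(n) ~ (π²/12) x². For x = 132, (π²/12)·132² ≈ 14330.67.)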